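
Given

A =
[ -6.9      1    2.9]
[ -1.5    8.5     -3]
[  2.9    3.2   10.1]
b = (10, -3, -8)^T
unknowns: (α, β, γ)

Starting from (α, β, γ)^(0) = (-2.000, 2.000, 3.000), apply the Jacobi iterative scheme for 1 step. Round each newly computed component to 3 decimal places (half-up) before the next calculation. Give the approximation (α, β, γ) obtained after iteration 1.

(0.101, 0.353, -0.851)

Iteration 1:
  α = (10 - (1)·2.000 - (2.9)·3.000) / (-6.9) = 0.101
  β = (-3 - (-1.5)·-2.000 - (-3)·3.000) / (8.5) = 0.353
  γ = (-8 - (2.9)·-2.000 - (3.2)·2.000) / (10.1) = -0.851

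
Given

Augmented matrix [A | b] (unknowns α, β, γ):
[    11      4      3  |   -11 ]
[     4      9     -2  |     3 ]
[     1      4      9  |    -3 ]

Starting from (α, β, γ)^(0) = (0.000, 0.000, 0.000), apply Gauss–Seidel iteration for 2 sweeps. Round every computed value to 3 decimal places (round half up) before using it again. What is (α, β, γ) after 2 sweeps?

Iteration 1:
  α = (-11 - (4)·0.000 - (3)·0.000) / (11) = -1.000
  β = (3 - (4)·-1.000 - (-2)·0.000) / (9) = 0.778
  γ = (-3 - (1)·-1.000 - (4)·0.778) / (9) = -0.568
Iteration 2:
  α = (-11 - (4)·0.778 - (3)·-0.568) / (11) = -1.128
  β = (3 - (4)·-1.128 - (-2)·-0.568) / (9) = 0.708
  γ = (-3 - (1)·-1.128 - (4)·0.708) / (9) = -0.523

(-1.128, 0.708, -0.523)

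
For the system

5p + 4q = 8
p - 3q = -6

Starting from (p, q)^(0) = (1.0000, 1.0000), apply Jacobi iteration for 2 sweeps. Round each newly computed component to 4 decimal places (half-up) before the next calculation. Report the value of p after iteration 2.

Iteration 1:
  p = (8 - (4)·1.0000) / (5) = 0.8000
  q = (-6 - (1)·1.0000) / (-3) = 2.3333
Iteration 2:
  p = (8 - (4)·2.3333) / (5) = -0.2666
  q = (-6 - (1)·0.8000) / (-3) = 2.2667

-0.2666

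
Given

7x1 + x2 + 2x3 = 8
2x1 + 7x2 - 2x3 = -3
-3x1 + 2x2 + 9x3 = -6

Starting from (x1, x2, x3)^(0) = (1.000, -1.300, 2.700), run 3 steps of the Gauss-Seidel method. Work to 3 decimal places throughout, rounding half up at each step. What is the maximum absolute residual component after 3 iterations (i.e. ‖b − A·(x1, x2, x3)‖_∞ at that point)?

Iteration 1:
  x1 = (8 - (1)·-1.300 - (2)·2.700) / (7) = 0.557
  x2 = (-3 - (2)·0.557 - (-2)·2.700) / (7) = 0.184
  x3 = (-6 - (-3)·0.557 - (2)·0.184) / (9) = -0.522
Iteration 2:
  x1 = (8 - (1)·0.184 - (2)·-0.522) / (7) = 1.266
  x2 = (-3 - (2)·1.266 - (-2)·-0.522) / (7) = -0.939
  x3 = (-6 - (-3)·1.266 - (2)·-0.939) / (9) = -0.036
Iteration 3:
  x1 = (8 - (1)·-0.939 - (2)·-0.036) / (7) = 1.287
  x2 = (-3 - (2)·1.287 - (-2)·-0.036) / (7) = -0.807
  x3 = (-6 - (-3)·1.287 - (2)·-0.807) / (9) = -0.058
Residual b − A·x = (-0.086, -0.041, -0.003); ∞-norm = 0.086

0.086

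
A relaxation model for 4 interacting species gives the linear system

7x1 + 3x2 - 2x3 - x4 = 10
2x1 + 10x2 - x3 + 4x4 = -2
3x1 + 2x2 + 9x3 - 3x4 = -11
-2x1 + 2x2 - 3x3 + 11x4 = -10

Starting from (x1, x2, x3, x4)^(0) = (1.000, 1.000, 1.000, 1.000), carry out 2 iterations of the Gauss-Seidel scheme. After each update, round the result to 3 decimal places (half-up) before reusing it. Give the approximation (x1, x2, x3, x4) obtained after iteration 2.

Iteration 1:
  x1 = (10 - (3)·1.000 - (-2)·1.000 - (-1)·1.000) / (7) = 1.429
  x2 = (-2 - (2)·1.429 - (-1)·1.000 - (4)·1.000) / (10) = -0.786
  x3 = (-11 - (3)·1.429 - (2)·-0.786 - (-3)·1.000) / (9) = -1.191
  x4 = (-10 - (-2)·1.429 - (2)·-0.786 - (-3)·-1.191) / (11) = -0.831
Iteration 2:
  x1 = (10 - (3)·-0.786 - (-2)·-1.191 - (-1)·-0.831) / (7) = 1.306
  x2 = (-2 - (2)·1.306 - (-1)·-1.191 - (4)·-0.831) / (10) = -0.248
  x3 = (-11 - (3)·1.306 - (2)·-0.248 - (-3)·-0.831) / (9) = -1.879
  x4 = (-10 - (-2)·1.306 - (2)·-0.248 - (-3)·-1.879) / (11) = -1.139

(1.306, -0.248, -1.879, -1.139)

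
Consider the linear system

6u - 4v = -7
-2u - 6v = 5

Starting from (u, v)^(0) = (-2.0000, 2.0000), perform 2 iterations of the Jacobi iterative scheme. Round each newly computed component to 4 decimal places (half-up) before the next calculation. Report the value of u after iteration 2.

Iteration 1:
  u = (-7 - (-4)·2.0000) / (6) = 0.1667
  v = (5 - (-2)·-2.0000) / (-6) = -0.1667
Iteration 2:
  u = (-7 - (-4)·-0.1667) / (6) = -1.2778
  v = (5 - (-2)·0.1667) / (-6) = -0.8889

-1.2778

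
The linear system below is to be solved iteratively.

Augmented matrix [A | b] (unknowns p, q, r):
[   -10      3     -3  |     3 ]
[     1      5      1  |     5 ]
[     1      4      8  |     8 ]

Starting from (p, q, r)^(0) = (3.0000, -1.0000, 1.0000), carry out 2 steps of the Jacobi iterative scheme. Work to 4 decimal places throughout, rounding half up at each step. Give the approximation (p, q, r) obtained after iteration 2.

(-0.5775, 0.9550, 1.0125)

Iteration 1:
  p = (3 - (3)·-1.0000 - (-3)·1.0000) / (-10) = -0.9000
  q = (5 - (1)·3.0000 - (1)·1.0000) / (5) = 0.2000
  r = (8 - (1)·3.0000 - (4)·-1.0000) / (8) = 1.1250
Iteration 2:
  p = (3 - (3)·0.2000 - (-3)·1.1250) / (-10) = -0.5775
  q = (5 - (1)·-0.9000 - (1)·1.1250) / (5) = 0.9550
  r = (8 - (1)·-0.9000 - (4)·0.2000) / (8) = 1.0125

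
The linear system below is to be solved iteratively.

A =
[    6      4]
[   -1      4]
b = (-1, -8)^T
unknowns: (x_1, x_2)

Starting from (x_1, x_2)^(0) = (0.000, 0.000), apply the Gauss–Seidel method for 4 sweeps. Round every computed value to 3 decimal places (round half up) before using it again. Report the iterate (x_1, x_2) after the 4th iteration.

(1.005, -1.749)

Iteration 1:
  x_1 = (-1 - (4)·0.000) / (6) = -0.167
  x_2 = (-8 - (-1)·-0.167) / (4) = -2.042
Iteration 2:
  x_1 = (-1 - (4)·-2.042) / (6) = 1.195
  x_2 = (-8 - (-1)·1.195) / (4) = -1.701
Iteration 3:
  x_1 = (-1 - (4)·-1.701) / (6) = 0.967
  x_2 = (-8 - (-1)·0.967) / (4) = -1.758
Iteration 4:
  x_1 = (-1 - (4)·-1.758) / (6) = 1.005
  x_2 = (-8 - (-1)·1.005) / (4) = -1.749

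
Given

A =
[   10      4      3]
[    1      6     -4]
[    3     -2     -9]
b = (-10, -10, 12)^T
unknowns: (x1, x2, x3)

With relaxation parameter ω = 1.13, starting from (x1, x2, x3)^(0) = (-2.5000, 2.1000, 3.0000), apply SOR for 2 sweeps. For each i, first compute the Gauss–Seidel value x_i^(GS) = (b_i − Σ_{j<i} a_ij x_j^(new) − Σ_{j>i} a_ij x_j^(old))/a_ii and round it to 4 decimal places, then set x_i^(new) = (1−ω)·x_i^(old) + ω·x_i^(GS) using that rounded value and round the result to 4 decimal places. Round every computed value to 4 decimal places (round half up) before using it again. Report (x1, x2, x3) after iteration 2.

Iteration 1:
  x1: GS value = (-10 - (4)·2.1000 - (3)·3.0000) / (10) = -2.7400;  x1 ← (1−ω)·-2.5000 + ω·-2.7400 = -2.7712
  x2: GS value = (-10 - (1)·-2.7712 - (-4)·3.0000) / (6) = 0.7952;  x2 ← (1−ω)·2.1000 + ω·0.7952 = 0.6256
  x3: GS value = (12 - (3)·-2.7712 - (-2)·0.6256) / (-9) = -2.3961;  x3 ← (1−ω)·3.0000 + ω·-2.3961 = -3.0976
Iteration 2:
  x1: GS value = (-10 - (4)·0.6256 - (3)·-3.0976) / (10) = -0.3210;  x1 ← (1−ω)·-2.7712 + ω·-0.3210 = -0.0025
  x2: GS value = (-10 - (1)·-0.0025 - (-4)·-3.0976) / (6) = -3.7313;  x2 ← (1−ω)·0.6256 + ω·-3.7313 = -4.2977
  x3: GS value = (12 - (3)·-0.0025 - (-2)·-4.2977) / (-9) = -0.3791;  x3 ← (1−ω)·-3.0976 + ω·-0.3791 = -0.0257

(-0.0025, -4.2977, -0.0257)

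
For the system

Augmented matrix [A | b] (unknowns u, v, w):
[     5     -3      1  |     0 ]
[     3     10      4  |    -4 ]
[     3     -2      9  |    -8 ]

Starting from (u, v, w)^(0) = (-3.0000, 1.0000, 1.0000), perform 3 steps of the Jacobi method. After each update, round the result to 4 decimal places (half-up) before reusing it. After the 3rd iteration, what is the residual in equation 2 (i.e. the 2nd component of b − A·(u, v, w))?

0.6832

Iteration 1:
  u = (0 - (-3)·1.0000 - (1)·1.0000) / (5) = 0.4000
  v = (-4 - (3)·-3.0000 - (4)·1.0000) / (10) = 0.1000
  w = (-8 - (3)·-3.0000 - (-2)·1.0000) / (9) = 0.3333
Iteration 2:
  u = (0 - (-3)·0.1000 - (1)·0.3333) / (5) = -0.0067
  v = (-4 - (3)·0.4000 - (4)·0.3333) / (10) = -0.6533
  w = (-8 - (3)·0.4000 - (-2)·0.1000) / (9) = -1.0000
Iteration 3:
  u = (0 - (-3)·-0.6533 - (1)·-1.0000) / (5) = -0.1920
  v = (-4 - (3)·-0.0067 - (4)·-1.0000) / (10) = 0.0020
  w = (-8 - (3)·-0.0067 - (-2)·-0.6533) / (9) = -1.0318
Residual b − A·x = (1.9978, 0.6832, 1.8662)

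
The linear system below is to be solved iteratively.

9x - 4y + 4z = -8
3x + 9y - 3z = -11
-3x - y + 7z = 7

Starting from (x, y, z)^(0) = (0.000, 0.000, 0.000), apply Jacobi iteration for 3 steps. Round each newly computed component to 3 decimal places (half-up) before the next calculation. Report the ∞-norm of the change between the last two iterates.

Iteration 1:
  x = (-8 - (-4)·0.000 - (4)·0.000) / (9) = -0.889
  y = (-11 - (3)·0.000 - (-3)·0.000) / (9) = -1.222
  z = (7 - (-3)·0.000 - (-1)·0.000) / (7) = 1.000
Iteration 2:
  x = (-8 - (-4)·-1.222 - (4)·1.000) / (9) = -1.876
  y = (-11 - (3)·-0.889 - (-3)·1.000) / (9) = -0.593
  z = (7 - (-3)·-0.889 - (-1)·-1.222) / (7) = 0.444
Iteration 3:
  x = (-8 - (-4)·-0.593 - (4)·0.444) / (9) = -1.350
  y = (-11 - (3)·-1.876 - (-3)·0.444) / (9) = -0.449
  z = (7 - (-3)·-1.876 - (-1)·-0.593) / (7) = 0.111
Change: (0.526, 0.144, -0.333) → max |·| = 0.526

0.526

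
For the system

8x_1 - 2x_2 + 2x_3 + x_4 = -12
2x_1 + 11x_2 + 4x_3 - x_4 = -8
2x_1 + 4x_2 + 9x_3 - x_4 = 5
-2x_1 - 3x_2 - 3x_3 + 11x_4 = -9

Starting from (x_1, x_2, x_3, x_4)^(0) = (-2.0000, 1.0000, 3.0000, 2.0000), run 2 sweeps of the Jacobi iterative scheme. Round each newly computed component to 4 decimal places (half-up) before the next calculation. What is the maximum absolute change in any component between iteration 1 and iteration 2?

1.2713

Iteration 1:
  x_1 = (-12 - (-2)·1.0000 - (2)·3.0000 - (1)·2.0000) / (8) = -2.2500
  x_2 = (-8 - (2)·-2.0000 - (4)·3.0000 - (-1)·2.0000) / (11) = -1.2727
  x_3 = (5 - (2)·-2.0000 - (4)·1.0000 - (-1)·2.0000) / (9) = 0.7778
  x_4 = (-9 - (-2)·-2.0000 - (-3)·1.0000 - (-3)·3.0000) / (11) = -0.0909
Iteration 2:
  x_1 = (-12 - (-2)·-1.2727 - (2)·0.7778 - (1)·-0.0909) / (8) = -2.0013
  x_2 = (-8 - (2)·-2.2500 - (4)·0.7778 - (-1)·-0.0909) / (11) = -0.6093
  x_3 = (5 - (2)·-2.2500 - (4)·-1.2727 - (-1)·-0.0909) / (9) = 1.6111
  x_4 = (-9 - (-2)·-2.2500 - (-3)·-1.2727 - (-3)·0.7778) / (11) = -1.3622
Change: (0.2487, 0.6634, 0.8333, -1.2713) → max |·| = 1.2713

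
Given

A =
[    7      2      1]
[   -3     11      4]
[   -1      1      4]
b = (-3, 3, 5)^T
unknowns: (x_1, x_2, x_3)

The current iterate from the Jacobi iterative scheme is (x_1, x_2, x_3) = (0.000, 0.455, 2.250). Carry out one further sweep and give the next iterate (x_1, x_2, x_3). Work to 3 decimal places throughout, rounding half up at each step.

One sweep:
  x_1 = (-3 - (2)·0.455 - (1)·2.250) / (7) = -0.880
  x_2 = (3 - (-3)·0.000 - (4)·2.250) / (11) = -0.545
  x_3 = (5 - (-1)·0.000 - (1)·0.455) / (4) = 1.136

(-0.880, -0.545, 1.136)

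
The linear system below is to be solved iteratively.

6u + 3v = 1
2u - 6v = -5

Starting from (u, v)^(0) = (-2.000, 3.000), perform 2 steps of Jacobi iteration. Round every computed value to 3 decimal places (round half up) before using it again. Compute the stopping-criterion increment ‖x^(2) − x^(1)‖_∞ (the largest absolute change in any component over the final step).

1.416

Iteration 1:
  u = (1 - (3)·3.000) / (6) = -1.333
  v = (-5 - (2)·-2.000) / (-6) = 0.167
Iteration 2:
  u = (1 - (3)·0.167) / (6) = 0.083
  v = (-5 - (2)·-1.333) / (-6) = 0.389
Change: (1.416, 0.222) → max |·| = 1.416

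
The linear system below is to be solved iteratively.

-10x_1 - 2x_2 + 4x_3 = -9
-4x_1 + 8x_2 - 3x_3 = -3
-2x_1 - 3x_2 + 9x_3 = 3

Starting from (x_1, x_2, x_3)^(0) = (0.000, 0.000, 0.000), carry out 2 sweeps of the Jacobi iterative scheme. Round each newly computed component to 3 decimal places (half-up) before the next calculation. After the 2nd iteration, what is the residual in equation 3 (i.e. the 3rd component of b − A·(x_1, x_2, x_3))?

2.144

Iteration 1:
  x_1 = (-9 - (-2)·0.000 - (4)·0.000) / (-10) = 0.900
  x_2 = (-3 - (-4)·0.000 - (-3)·0.000) / (8) = -0.375
  x_3 = (3 - (-2)·0.000 - (-3)·0.000) / (9) = 0.333
Iteration 2:
  x_1 = (-9 - (-2)·-0.375 - (4)·0.333) / (-10) = 1.108
  x_2 = (-3 - (-4)·0.900 - (-3)·0.333) / (8) = 0.200
  x_3 = (3 - (-2)·0.900 - (-3)·-0.375) / (9) = 0.408
Residual b − A·x = (0.848, 1.056, 2.144)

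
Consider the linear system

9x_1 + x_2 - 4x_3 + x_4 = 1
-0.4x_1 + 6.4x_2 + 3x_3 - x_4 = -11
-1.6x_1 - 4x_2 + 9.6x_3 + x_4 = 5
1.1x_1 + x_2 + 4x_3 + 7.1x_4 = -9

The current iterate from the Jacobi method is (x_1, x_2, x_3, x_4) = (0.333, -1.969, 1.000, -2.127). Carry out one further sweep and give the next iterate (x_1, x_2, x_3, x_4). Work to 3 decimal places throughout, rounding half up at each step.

(1.011, -2.499, -0.023, -1.605)

One sweep:
  x_1 = (1 - (1)·-1.969 - (-4)·1.000 - (1)·-2.127) / (9) = 1.011
  x_2 = (-11 - (-0.4)·0.333 - (3)·1.000 - (-1)·-2.127) / (6.4) = -2.499
  x_3 = (5 - (-1.6)·0.333 - (-4)·-1.969 - (1)·-2.127) / (9.6) = -0.023
  x_4 = (-9 - (1.1)·0.333 - (1)·-1.969 - (4)·1.000) / (7.1) = -1.605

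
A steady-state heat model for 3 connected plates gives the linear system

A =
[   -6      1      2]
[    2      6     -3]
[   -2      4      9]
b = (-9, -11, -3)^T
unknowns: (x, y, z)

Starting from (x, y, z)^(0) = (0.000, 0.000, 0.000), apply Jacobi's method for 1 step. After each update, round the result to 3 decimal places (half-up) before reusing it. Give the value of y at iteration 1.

Iteration 1:
  x = (-9 - (1)·0.000 - (2)·0.000) / (-6) = 1.500
  y = (-11 - (2)·0.000 - (-3)·0.000) / (6) = -1.833
  z = (-3 - (-2)·0.000 - (4)·0.000) / (9) = -0.333

-1.833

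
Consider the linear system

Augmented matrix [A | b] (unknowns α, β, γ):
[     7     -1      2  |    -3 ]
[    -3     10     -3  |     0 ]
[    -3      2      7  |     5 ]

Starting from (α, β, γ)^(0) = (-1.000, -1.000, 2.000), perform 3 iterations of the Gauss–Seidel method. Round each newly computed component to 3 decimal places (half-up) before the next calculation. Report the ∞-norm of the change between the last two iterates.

0.163

Iteration 1:
  α = (-3 - (-1)·-1.000 - (2)·2.000) / (7) = -1.143
  β = (0 - (-3)·-1.143 - (-3)·2.000) / (10) = 0.257
  γ = (5 - (-3)·-1.143 - (2)·0.257) / (7) = 0.151
Iteration 2:
  α = (-3 - (-1)·0.257 - (2)·0.151) / (7) = -0.435
  β = (0 - (-3)·-0.435 - (-3)·0.151) / (10) = -0.085
  γ = (5 - (-3)·-0.435 - (2)·-0.085) / (7) = 0.552
Iteration 3:
  α = (-3 - (-1)·-0.085 - (2)·0.552) / (7) = -0.598
  β = (0 - (-3)·-0.598 - (-3)·0.552) / (10) = -0.014
  γ = (5 - (-3)·-0.598 - (2)·-0.014) / (7) = 0.462
Change: (-0.163, 0.071, -0.090) → max |·| = 0.163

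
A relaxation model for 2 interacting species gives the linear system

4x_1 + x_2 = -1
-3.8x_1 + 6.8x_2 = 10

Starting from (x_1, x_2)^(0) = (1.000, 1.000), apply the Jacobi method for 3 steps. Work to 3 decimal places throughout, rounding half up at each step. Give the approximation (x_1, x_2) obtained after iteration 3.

Iteration 1:
  x_1 = (-1 - (1)·1.000) / (4) = -0.500
  x_2 = (10 - (-3.8)·1.000) / (6.8) = 2.029
Iteration 2:
  x_1 = (-1 - (1)·2.029) / (4) = -0.757
  x_2 = (10 - (-3.8)·-0.500) / (6.8) = 1.191
Iteration 3:
  x_1 = (-1 - (1)·1.191) / (4) = -0.548
  x_2 = (10 - (-3.8)·-0.757) / (6.8) = 1.048

(-0.548, 1.048)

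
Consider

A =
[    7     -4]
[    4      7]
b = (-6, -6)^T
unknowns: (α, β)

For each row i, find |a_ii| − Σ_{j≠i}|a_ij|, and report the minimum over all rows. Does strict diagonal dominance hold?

row 1: |7| − (4) = 3
row 2: |7| − (4) = 3
minimum over rows = 3 → strictly diagonally dominant (convergence guaranteed)

3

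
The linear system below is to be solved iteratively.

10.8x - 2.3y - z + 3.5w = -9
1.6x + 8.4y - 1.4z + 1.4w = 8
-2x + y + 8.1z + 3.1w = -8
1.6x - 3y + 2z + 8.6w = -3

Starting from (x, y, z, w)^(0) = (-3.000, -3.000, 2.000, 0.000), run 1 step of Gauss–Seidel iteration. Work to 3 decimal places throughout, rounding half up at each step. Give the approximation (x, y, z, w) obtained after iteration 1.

Iteration 1:
  x = (-9 - (-2.3)·-3.000 - (-1)·2.000 - (3.5)·0.000) / (10.8) = -1.287
  y = (8 - (1.6)·-1.287 - (-1.4)·2.000 - (1.4)·0.000) / (8.4) = 1.531
  z = (-8 - (-2)·-1.287 - (1)·1.531 - (3.1)·0.000) / (8.1) = -1.494
  w = (-3 - (1.6)·-1.287 - (-3)·1.531 - (2)·-1.494) / (8.6) = 0.772

(-1.287, 1.531, -1.494, 0.772)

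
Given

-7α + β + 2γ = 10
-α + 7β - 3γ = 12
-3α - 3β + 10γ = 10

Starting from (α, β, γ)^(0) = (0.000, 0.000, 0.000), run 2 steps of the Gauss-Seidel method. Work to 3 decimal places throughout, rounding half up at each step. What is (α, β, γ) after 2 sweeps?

(-0.920, 2.022, 1.331)

Iteration 1:
  α = (10 - (1)·0.000 - (2)·0.000) / (-7) = -1.429
  β = (12 - (-1)·-1.429 - (-3)·0.000) / (7) = 1.510
  γ = (10 - (-3)·-1.429 - (-3)·1.510) / (10) = 1.024
Iteration 2:
  α = (10 - (1)·1.510 - (2)·1.024) / (-7) = -0.920
  β = (12 - (-1)·-0.920 - (-3)·1.024) / (7) = 2.022
  γ = (10 - (-3)·-0.920 - (-3)·2.022) / (10) = 1.331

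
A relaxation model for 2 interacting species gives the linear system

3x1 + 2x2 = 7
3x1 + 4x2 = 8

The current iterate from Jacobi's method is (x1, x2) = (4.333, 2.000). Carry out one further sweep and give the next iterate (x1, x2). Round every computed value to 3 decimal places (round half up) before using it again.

One sweep:
  x1 = (7 - (2)·2.000) / (3) = 1.000
  x2 = (8 - (3)·4.333) / (4) = -1.250

(1.000, -1.250)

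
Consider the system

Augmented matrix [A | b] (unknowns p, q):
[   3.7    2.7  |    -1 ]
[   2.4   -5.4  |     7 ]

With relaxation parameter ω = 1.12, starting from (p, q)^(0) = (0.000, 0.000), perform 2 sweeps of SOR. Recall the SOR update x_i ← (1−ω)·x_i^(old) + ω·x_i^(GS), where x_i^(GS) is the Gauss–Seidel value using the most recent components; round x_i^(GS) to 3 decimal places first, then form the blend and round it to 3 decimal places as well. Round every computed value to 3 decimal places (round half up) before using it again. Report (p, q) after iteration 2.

(1.043, -0.741)

Iteration 1:
  p: GS value = (-1 - (2.7)·0.000) / (3.7) = -0.270;  p ← (1−ω)·0.000 + ω·-0.270 = -0.302
  q: GS value = (7 - (2.4)·-0.302) / (-5.4) = -1.431;  q ← (1−ω)·0.000 + ω·-1.431 = -1.603
Iteration 2:
  p: GS value = (-1 - (2.7)·-1.603) / (3.7) = 0.899;  p ← (1−ω)·-0.302 + ω·0.899 = 1.043
  q: GS value = (7 - (2.4)·1.043) / (-5.4) = -0.833;  q ← (1−ω)·-1.603 + ω·-0.833 = -0.741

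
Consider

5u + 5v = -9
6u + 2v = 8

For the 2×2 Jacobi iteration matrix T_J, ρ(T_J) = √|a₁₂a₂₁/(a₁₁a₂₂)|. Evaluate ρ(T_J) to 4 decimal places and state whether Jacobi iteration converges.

a₁₂a₂₁/(a₁₁a₂₂) = (5)·(6) / ((5)·(2)) = 3.000000
ρ = √|3.000000| = √3.000000 = 1.7321
ρ > 1, so Jacobi diverges

1.7321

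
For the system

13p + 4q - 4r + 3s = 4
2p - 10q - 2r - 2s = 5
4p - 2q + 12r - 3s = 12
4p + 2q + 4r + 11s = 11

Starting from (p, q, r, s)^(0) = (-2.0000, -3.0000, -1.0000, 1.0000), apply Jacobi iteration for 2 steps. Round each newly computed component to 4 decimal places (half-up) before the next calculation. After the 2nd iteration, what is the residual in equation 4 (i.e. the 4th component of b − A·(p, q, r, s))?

Iteration 1:
  p = (4 - (4)·-3.0000 - (-4)·-1.0000 - (3)·1.0000) / (13) = 0.6923
  q = (5 - (2)·-2.0000 - (-2)·-1.0000 - (-2)·1.0000) / (-10) = -0.9000
  r = (12 - (4)·-2.0000 - (-2)·-3.0000 - (-3)·1.0000) / (12) = 1.4167
  s = (11 - (4)·-2.0000 - (2)·-3.0000 - (4)·-1.0000) / (11) = 2.6364
Iteration 2:
  p = (4 - (4)·-0.9000 - (-4)·1.4167 - (3)·2.6364) / (13) = 0.4121
  q = (5 - (2)·0.6923 - (-2)·1.4167 - (-2)·2.6364) / (-10) = -1.1722
  r = (12 - (4)·0.6923 - (-2)·-0.9000 - (-3)·2.6364) / (12) = 1.2783
  s = (11 - (4)·0.6923 - (2)·-0.9000 - (4)·1.4167) / (11) = 0.3967
Residual b − A·x = (7.2546, -4.1962, -6.1423, 2.2191)

2.2191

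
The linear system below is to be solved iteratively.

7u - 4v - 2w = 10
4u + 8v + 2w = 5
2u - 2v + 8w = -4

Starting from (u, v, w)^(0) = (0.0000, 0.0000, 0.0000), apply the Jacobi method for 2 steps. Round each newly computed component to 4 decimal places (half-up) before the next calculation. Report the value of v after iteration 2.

Iteration 1:
  u = (10 - (-4)·0.0000 - (-2)·0.0000) / (7) = 1.4286
  v = (5 - (4)·0.0000 - (2)·0.0000) / (8) = 0.6250
  w = (-4 - (2)·0.0000 - (-2)·0.0000) / (8) = -0.5000
Iteration 2:
  u = (10 - (-4)·0.6250 - (-2)·-0.5000) / (7) = 1.6429
  v = (5 - (4)·1.4286 - (2)·-0.5000) / (8) = 0.0357
  w = (-4 - (2)·1.4286 - (-2)·0.6250) / (8) = -0.7009

0.0357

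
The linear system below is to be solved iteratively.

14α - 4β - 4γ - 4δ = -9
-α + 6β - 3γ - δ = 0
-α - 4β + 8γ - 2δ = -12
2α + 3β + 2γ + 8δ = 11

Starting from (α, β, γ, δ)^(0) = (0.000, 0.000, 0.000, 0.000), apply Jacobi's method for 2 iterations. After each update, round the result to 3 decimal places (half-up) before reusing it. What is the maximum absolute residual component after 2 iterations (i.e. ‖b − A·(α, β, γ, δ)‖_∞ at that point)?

Iteration 1:
  α = (-9 - (-4)·0.000 - (-4)·0.000 - (-4)·0.000) / (14) = -0.643
  β = (0 - (-1)·0.000 - (-3)·0.000 - (-1)·0.000) / (6) = 0.000
  γ = (-12 - (-1)·0.000 - (-4)·0.000 - (-2)·0.000) / (8) = -1.500
  δ = (11 - (2)·0.000 - (3)·0.000 - (2)·0.000) / (8) = 1.375
Iteration 2:
  α = (-9 - (-4)·0.000 - (-4)·-1.500 - (-4)·1.375) / (14) = -0.679
  β = (0 - (-1)·-0.643 - (-3)·-1.500 - (-1)·1.375) / (6) = -0.628
  γ = (-12 - (-1)·-0.643 - (-4)·0.000 - (-2)·1.375) / (8) = -1.237
  δ = (11 - (2)·-0.643 - (3)·0.000 - (2)·-1.500) / (8) = 1.911
Residual b − A·x = (0.690, 1.289, -1.473, 1.428); ∞-norm = 1.473

1.473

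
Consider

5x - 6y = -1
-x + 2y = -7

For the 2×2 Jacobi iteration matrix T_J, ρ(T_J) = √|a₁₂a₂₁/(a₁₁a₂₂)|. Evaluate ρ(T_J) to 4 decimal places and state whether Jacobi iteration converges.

a₁₂a₂₁/(a₁₁a₂₂) = (-6)·(-1) / ((5)·(2)) = 0.600000
ρ = √|0.600000| = √0.600000 = 0.7746
ρ < 1, so Jacobi converges

0.7746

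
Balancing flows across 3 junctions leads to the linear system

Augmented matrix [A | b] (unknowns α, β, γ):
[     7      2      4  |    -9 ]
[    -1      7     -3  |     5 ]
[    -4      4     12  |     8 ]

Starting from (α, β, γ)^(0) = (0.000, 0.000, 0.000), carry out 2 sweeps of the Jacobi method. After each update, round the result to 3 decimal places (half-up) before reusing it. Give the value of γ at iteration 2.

0.000

Iteration 1:
  α = (-9 - (2)·0.000 - (4)·0.000) / (7) = -1.286
  β = (5 - (-1)·0.000 - (-3)·0.000) / (7) = 0.714
  γ = (8 - (-4)·0.000 - (4)·0.000) / (12) = 0.667
Iteration 2:
  α = (-9 - (2)·0.714 - (4)·0.667) / (7) = -1.871
  β = (5 - (-1)·-1.286 - (-3)·0.667) / (7) = 0.816
  γ = (8 - (-4)·-1.286 - (4)·0.714) / (12) = 0.000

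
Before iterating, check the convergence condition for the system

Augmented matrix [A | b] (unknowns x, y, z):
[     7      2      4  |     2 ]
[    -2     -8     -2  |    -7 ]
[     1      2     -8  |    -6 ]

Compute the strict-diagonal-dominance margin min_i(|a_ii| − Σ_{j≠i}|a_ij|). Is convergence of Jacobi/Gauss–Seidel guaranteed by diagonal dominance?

1

row 1: |7| − (2+4) = 1
row 2: |-8| − (2+2) = 4
row 3: |-8| − (1+2) = 5
minimum over rows = 1 → strictly diagonally dominant (convergence guaranteed)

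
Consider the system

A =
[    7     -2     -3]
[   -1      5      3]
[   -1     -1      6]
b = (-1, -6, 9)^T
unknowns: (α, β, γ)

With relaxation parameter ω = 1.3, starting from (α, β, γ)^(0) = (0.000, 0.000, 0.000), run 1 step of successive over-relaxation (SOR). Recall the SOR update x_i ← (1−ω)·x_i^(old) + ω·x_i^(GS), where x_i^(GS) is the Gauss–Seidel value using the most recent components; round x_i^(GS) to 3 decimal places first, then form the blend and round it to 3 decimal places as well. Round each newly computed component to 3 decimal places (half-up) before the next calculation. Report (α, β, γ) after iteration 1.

(-0.186, -1.608, 1.561)

Iteration 1:
  α: GS value = (-1 - (-2)·0.000 - (-3)·0.000) / (7) = -0.143;  α ← (1−ω)·0.000 + ω·-0.143 = -0.186
  β: GS value = (-6 - (-1)·-0.186 - (3)·0.000) / (5) = -1.237;  β ← (1−ω)·0.000 + ω·-1.237 = -1.608
  γ: GS value = (9 - (-1)·-0.186 - (-1)·-1.608) / (6) = 1.201;  γ ← (1−ω)·0.000 + ω·1.201 = 1.561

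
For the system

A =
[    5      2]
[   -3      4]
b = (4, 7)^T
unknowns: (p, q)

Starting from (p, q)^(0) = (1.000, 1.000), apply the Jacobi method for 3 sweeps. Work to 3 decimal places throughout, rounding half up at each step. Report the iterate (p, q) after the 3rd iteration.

(-0.020, 1.600)

Iteration 1:
  p = (4 - (2)·1.000) / (5) = 0.400
  q = (7 - (-3)·1.000) / (4) = 2.500
Iteration 2:
  p = (4 - (2)·2.500) / (5) = -0.200
  q = (7 - (-3)·0.400) / (4) = 2.050
Iteration 3:
  p = (4 - (2)·2.050) / (5) = -0.020
  q = (7 - (-3)·-0.200) / (4) = 1.600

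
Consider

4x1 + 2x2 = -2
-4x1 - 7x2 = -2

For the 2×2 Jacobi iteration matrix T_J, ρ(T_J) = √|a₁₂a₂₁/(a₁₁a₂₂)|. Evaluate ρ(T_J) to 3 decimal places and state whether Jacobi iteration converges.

a₁₂a₂₁/(a₁₁a₂₂) = (2)·(-4) / ((4)·(-7)) = 0.285714
ρ = √|0.285714| = √0.285714 = 0.535
ρ < 1, so Jacobi converges

0.535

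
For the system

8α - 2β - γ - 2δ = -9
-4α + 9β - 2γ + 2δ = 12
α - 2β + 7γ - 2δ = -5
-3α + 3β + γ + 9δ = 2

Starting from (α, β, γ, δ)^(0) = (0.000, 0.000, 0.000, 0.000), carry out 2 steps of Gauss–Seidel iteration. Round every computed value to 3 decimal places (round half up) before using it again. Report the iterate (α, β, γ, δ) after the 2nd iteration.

(-1.055, 0.882, -0.424, -0.376)

Iteration 1:
  α = (-9 - (-2)·0.000 - (-1)·0.000 - (-2)·0.000) / (8) = -1.125
  β = (12 - (-4)·-1.125 - (-2)·0.000 - (2)·0.000) / (9) = 0.833
  γ = (-5 - (1)·-1.125 - (-2)·0.833 - (-2)·0.000) / (7) = -0.316
  δ = (2 - (-3)·-1.125 - (3)·0.833 - (1)·-0.316) / (9) = -0.395
Iteration 2:
  α = (-9 - (-2)·0.833 - (-1)·-0.316 - (-2)·-0.395) / (8) = -1.055
  β = (12 - (-4)·-1.055 - (-2)·-0.316 - (2)·-0.395) / (9) = 0.882
  γ = (-5 - (1)·-1.055 - (-2)·0.882 - (-2)·-0.395) / (7) = -0.424
  δ = (2 - (-3)·-1.055 - (3)·0.882 - (1)·-0.424) / (9) = -0.376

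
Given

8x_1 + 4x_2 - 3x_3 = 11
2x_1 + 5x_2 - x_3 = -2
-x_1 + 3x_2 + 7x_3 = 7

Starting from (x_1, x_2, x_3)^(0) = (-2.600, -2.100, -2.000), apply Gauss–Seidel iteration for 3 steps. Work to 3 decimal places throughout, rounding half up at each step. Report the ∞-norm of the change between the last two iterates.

0.150

Iteration 1:
  x_1 = (11 - (4)·-2.100 - (-3)·-2.000) / (8) = 1.675
  x_2 = (-2 - (2)·1.675 - (-1)·-2.000) / (5) = -1.470
  x_3 = (7 - (-1)·1.675 - (3)·-1.470) / (7) = 1.869
Iteration 2:
  x_1 = (11 - (4)·-1.470 - (-3)·1.869) / (8) = 2.811
  x_2 = (-2 - (2)·2.811 - (-1)·1.869) / (5) = -1.151
  x_3 = (7 - (-1)·2.811 - (3)·-1.151) / (7) = 1.895
Iteration 3:
  x_1 = (11 - (4)·-1.151 - (-3)·1.895) / (8) = 2.661
  x_2 = (-2 - (2)·2.661 - (-1)·1.895) / (5) = -1.085
  x_3 = (7 - (-1)·2.661 - (3)·-1.085) / (7) = 1.845
Change: (-0.150, 0.066, -0.050) → max |·| = 0.150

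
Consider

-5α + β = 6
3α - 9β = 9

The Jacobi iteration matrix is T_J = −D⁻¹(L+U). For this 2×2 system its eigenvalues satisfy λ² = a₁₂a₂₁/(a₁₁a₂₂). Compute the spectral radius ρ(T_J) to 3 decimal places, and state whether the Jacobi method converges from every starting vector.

0.258

a₁₂a₂₁/(a₁₁a₂₂) = (1)·(3) / ((-5)·(-9)) = 0.066667
ρ = √|0.066667| = √0.066667 = 0.258
ρ < 1, so Jacobi converges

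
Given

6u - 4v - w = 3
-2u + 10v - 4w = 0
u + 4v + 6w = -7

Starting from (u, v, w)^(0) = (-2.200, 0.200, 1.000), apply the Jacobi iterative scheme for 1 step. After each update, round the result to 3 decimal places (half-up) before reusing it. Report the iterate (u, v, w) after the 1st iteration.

Iteration 1:
  u = (3 - (-4)·0.200 - (-1)·1.000) / (6) = 0.800
  v = (0 - (-2)·-2.200 - (-4)·1.000) / (10) = -0.040
  w = (-7 - (1)·-2.200 - (4)·0.200) / (6) = -0.933

(0.800, -0.040, -0.933)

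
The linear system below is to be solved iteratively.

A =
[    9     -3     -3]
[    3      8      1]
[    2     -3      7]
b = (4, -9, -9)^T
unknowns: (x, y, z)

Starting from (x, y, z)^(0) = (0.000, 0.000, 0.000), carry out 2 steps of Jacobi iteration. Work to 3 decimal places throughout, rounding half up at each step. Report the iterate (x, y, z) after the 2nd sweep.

Iteration 1:
  x = (4 - (-3)·0.000 - (-3)·0.000) / (9) = 0.444
  y = (-9 - (3)·0.000 - (1)·0.000) / (8) = -1.125
  z = (-9 - (2)·0.000 - (-3)·0.000) / (7) = -1.286
Iteration 2:
  x = (4 - (-3)·-1.125 - (-3)·-1.286) / (9) = -0.359
  y = (-9 - (3)·0.444 - (1)·-1.286) / (8) = -1.131
  z = (-9 - (2)·0.444 - (-3)·-1.125) / (7) = -1.895

(-0.359, -1.131, -1.895)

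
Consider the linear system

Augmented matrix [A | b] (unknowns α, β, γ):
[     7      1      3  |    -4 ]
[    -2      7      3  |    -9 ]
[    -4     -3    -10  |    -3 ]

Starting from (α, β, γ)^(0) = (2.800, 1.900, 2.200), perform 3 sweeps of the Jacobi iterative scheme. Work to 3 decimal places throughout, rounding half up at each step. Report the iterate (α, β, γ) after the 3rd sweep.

(-1.018, -1.839, 0.569)

Iteration 1:
  α = (-4 - (1)·1.900 - (3)·2.200) / (7) = -1.786
  β = (-9 - (-2)·2.800 - (3)·2.200) / (7) = -1.429
  γ = (-3 - (-4)·2.800 - (-3)·1.900) / (-10) = -1.390
Iteration 2:
  α = (-4 - (1)·-1.429 - (3)·-1.390) / (7) = 0.228
  β = (-9 - (-2)·-1.786 - (3)·-1.390) / (7) = -1.200
  γ = (-3 - (-4)·-1.786 - (-3)·-1.429) / (-10) = 1.443
Iteration 3:
  α = (-4 - (1)·-1.200 - (3)·1.443) / (7) = -1.018
  β = (-9 - (-2)·0.228 - (3)·1.443) / (7) = -1.839
  γ = (-3 - (-4)·0.228 - (-3)·-1.200) / (-10) = 0.569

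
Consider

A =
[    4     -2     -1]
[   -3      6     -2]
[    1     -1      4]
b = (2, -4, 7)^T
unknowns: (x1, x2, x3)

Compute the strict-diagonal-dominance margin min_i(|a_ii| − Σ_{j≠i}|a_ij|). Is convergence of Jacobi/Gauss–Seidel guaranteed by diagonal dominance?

row 1: |4| − (2+1) = 1
row 2: |6| − (3+2) = 1
row 3: |4| − (1+1) = 2
minimum over rows = 1 → strictly diagonally dominant (convergence guaranteed)

1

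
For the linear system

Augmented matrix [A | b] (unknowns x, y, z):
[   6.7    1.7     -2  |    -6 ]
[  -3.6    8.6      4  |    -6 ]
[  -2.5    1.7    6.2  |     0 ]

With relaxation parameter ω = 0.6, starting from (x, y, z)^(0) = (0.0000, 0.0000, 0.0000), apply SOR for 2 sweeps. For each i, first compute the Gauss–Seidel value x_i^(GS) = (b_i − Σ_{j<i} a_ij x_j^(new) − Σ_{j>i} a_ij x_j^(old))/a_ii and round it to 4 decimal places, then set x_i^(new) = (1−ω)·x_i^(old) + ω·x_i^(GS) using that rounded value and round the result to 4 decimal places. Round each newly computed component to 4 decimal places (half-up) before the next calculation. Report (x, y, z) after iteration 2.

Iteration 1:
  x: GS value = (-6 - (1.7)·0.0000 - (-2)·0.0000) / (6.7) = -0.8955;  x ← (1−ω)·0.0000 + ω·-0.8955 = -0.5373
  y: GS value = (-6 - (-3.6)·-0.5373 - (4)·0.0000) / (8.6) = -0.9226;  y ← (1−ω)·0.0000 + ω·-0.9226 = -0.5536
  z: GS value = (0 - (-2.5)·-0.5373 - (1.7)·-0.5536) / (6.2) = -0.0649;  z ← (1−ω)·0.0000 + ω·-0.0649 = -0.0389
Iteration 2:
  x: GS value = (-6 - (1.7)·-0.5536 - (-2)·-0.0389) / (6.7) = -0.7667;  x ← (1−ω)·-0.5373 + ω·-0.7667 = -0.6749
  y: GS value = (-6 - (-3.6)·-0.6749 - (4)·-0.0389) / (8.6) = -0.9621;  y ← (1−ω)·-0.5536 + ω·-0.9621 = -0.7987
  z: GS value = (0 - (-2.5)·-0.6749 - (1.7)·-0.7987) / (6.2) = -0.0531;  z ← (1−ω)·-0.0389 + ω·-0.0531 = -0.0474

(-0.6749, -0.7987, -0.0474)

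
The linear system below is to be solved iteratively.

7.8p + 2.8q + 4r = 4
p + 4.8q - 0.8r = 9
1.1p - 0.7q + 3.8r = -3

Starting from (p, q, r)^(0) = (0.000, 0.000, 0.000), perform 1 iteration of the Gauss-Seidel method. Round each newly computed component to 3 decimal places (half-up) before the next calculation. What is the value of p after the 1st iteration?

Iteration 1:
  p = (4 - (2.8)·0.000 - (4)·0.000) / (7.8) = 0.513
  q = (9 - (1)·0.513 - (-0.8)·0.000) / (4.8) = 1.768
  r = (-3 - (1.1)·0.513 - (-0.7)·1.768) / (3.8) = -0.612

0.513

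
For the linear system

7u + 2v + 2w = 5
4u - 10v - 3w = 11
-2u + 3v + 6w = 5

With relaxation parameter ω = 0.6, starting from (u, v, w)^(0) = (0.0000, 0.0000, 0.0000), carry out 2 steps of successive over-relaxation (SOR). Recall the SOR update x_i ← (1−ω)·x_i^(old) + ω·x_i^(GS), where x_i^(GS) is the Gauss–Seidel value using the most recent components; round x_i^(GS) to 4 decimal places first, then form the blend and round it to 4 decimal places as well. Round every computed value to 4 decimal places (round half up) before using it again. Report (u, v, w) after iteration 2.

(0.5665, -0.8825, 1.1792)

Iteration 1:
  u: GS value = (5 - (2)·0.0000 - (2)·0.0000) / (7) = 0.7143;  u ← (1−ω)·0.0000 + ω·0.7143 = 0.4286
  v: GS value = (11 - (4)·0.4286 - (-3)·0.0000) / (-10) = -0.9286;  v ← (1−ω)·0.0000 + ω·-0.9286 = -0.5572
  w: GS value = (5 - (-2)·0.4286 - (3)·-0.5572) / (6) = 1.2548;  w ← (1−ω)·0.0000 + ω·1.2548 = 0.7529
Iteration 2:
  u: GS value = (5 - (2)·-0.5572 - (2)·0.7529) / (7) = 0.6584;  u ← (1−ω)·0.4286 + ω·0.6584 = 0.5665
  v: GS value = (11 - (4)·0.5665 - (-3)·0.7529) / (-10) = -1.0993;  v ← (1−ω)·-0.5572 + ω·-1.0993 = -0.8825
  w: GS value = (5 - (-2)·0.5665 - (3)·-0.8825) / (6) = 1.4634;  w ← (1−ω)·0.7529 + ω·1.4634 = 1.1792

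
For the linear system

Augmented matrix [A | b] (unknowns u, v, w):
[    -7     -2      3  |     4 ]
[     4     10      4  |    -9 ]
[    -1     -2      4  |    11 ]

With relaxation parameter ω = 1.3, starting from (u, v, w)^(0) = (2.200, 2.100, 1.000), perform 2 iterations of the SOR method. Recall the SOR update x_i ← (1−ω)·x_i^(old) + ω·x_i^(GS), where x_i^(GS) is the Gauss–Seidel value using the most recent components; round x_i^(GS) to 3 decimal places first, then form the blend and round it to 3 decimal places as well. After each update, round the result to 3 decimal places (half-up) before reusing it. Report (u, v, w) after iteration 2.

(1.289, -2.328, 1.944)

Iteration 1:
  u: GS value = (4 - (-2)·2.100 - (3)·1.000) / (-7) = -0.743;  u ← (1−ω)·2.200 + ω·-0.743 = -1.626
  v: GS value = (-9 - (4)·-1.626 - (4)·1.000) / (10) = -0.650;  v ← (1−ω)·2.100 + ω·-0.650 = -1.475
  w: GS value = (11 - (-1)·-1.626 - (-2)·-1.475) / (4) = 1.606;  w ← (1−ω)·1.000 + ω·1.606 = 1.788
Iteration 2:
  u: GS value = (4 - (-2)·-1.475 - (3)·1.788) / (-7) = 0.616;  u ← (1−ω)·-1.626 + ω·0.616 = 1.289
  v: GS value = (-9 - (4)·1.289 - (4)·1.788) / (10) = -2.131;  v ← (1−ω)·-1.475 + ω·-2.131 = -2.328
  w: GS value = (11 - (-1)·1.289 - (-2)·-2.328) / (4) = 1.908;  w ← (1−ω)·1.788 + ω·1.908 = 1.944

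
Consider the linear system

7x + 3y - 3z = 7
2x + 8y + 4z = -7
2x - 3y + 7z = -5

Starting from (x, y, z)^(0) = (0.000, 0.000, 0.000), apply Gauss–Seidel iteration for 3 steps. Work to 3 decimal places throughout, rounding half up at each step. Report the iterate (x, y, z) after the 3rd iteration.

Iteration 1:
  x = (7 - (3)·0.000 - (-3)·0.000) / (7) = 1.000
  y = (-7 - (2)·1.000 - (4)·0.000) / (8) = -1.125
  z = (-5 - (2)·1.000 - (-3)·-1.125) / (7) = -1.482
Iteration 2:
  x = (7 - (3)·-1.125 - (-3)·-1.482) / (7) = 0.847
  y = (-7 - (2)·0.847 - (4)·-1.482) / (8) = -0.346
  z = (-5 - (2)·0.847 - (-3)·-0.346) / (7) = -1.105
Iteration 3:
  x = (7 - (3)·-0.346 - (-3)·-1.105) / (7) = 0.675
  y = (-7 - (2)·0.675 - (4)·-1.105) / (8) = -0.491
  z = (-5 - (2)·0.675 - (-3)·-0.491) / (7) = -1.118

(0.675, -0.491, -1.118)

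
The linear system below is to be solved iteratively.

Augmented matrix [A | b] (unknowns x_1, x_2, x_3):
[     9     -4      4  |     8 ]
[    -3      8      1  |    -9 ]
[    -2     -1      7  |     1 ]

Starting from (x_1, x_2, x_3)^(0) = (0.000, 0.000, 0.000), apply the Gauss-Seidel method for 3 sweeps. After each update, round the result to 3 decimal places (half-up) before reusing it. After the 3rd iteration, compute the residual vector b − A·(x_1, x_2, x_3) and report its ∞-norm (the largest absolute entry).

Iteration 1:
  x_1 = (8 - (-4)·0.000 - (4)·0.000) / (9) = 0.889
  x_2 = (-9 - (-3)·0.889 - (1)·0.000) / (8) = -0.792
  x_3 = (1 - (-2)·0.889 - (-1)·-0.792) / (7) = 0.284
Iteration 2:
  x_1 = (8 - (-4)·-0.792 - (4)·0.284) / (9) = 0.411
  x_2 = (-9 - (-3)·0.411 - (1)·0.284) / (8) = -1.006
  x_3 = (1 - (-2)·0.411 - (-1)·-1.006) / (7) = 0.117
Iteration 3:
  x_1 = (8 - (-4)·-1.006 - (4)·0.117) / (9) = 0.390
  x_2 = (-9 - (-3)·0.390 - (1)·0.117) / (8) = -0.993
  x_3 = (1 - (-2)·0.390 - (-1)·-0.993) / (7) = 0.112
Residual b − A·x = (0.070, 0.002, 0.003); ∞-norm = 0.070

0.070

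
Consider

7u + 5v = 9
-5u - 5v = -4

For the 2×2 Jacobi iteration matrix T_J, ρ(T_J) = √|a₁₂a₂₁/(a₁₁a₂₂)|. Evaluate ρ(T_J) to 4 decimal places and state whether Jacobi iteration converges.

0.8452

a₁₂a₂₁/(a₁₁a₂₂) = (5)·(-5) / ((7)·(-5)) = 0.714286
ρ = √|0.714286| = √0.714286 = 0.8452
ρ < 1, so Jacobi converges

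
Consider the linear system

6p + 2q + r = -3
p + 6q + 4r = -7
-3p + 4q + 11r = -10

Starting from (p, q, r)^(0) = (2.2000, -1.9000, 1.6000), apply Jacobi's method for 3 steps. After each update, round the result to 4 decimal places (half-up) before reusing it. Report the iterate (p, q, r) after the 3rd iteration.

(-0.0337, -1.2172, -0.3177)

Iteration 1:
  p = (-3 - (2)·-1.9000 - (1)·1.6000) / (6) = -0.1333
  q = (-7 - (1)·2.2000 - (4)·1.6000) / (6) = -2.6000
  r = (-10 - (-3)·2.2000 - (4)·-1.9000) / (11) = 0.3818
Iteration 2:
  p = (-3 - (2)·-2.6000 - (1)·0.3818) / (6) = 0.3030
  q = (-7 - (1)·-0.1333 - (4)·0.3818) / (6) = -1.3990
  r = (-10 - (-3)·-0.1333 - (4)·-2.6000) / (11) = 0.0000
Iteration 3:
  p = (-3 - (2)·-1.3990 - (1)·0.0000) / (6) = -0.0337
  q = (-7 - (1)·0.3030 - (4)·0.0000) / (6) = -1.2172
  r = (-10 - (-3)·0.3030 - (4)·-1.3990) / (11) = -0.3177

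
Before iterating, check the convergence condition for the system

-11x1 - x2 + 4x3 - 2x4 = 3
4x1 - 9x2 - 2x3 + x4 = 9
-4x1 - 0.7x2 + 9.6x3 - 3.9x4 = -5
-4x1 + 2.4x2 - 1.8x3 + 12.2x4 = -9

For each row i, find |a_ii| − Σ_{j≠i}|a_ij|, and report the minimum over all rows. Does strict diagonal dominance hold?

1

row 1: |-11| − (1+4+2) = 4
row 2: |-9| − (4+2+1) = 2
row 3: |9.6| − (4+0.7+3.9) = 1
row 4: |12.2| − (4+2.4+1.8) = 4
minimum over rows = 1 → strictly diagonally dominant (convergence guaranteed)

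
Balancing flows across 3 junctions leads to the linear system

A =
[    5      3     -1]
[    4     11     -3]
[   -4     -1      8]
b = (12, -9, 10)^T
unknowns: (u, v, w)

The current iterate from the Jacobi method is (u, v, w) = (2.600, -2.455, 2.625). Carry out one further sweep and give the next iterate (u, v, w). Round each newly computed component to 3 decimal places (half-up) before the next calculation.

(4.398, -1.048, 2.243)

One sweep:
  u = (12 - (3)·-2.455 - (-1)·2.625) / (5) = 4.398
  v = (-9 - (4)·2.600 - (-3)·2.625) / (11) = -1.048
  w = (10 - (-4)·2.600 - (-1)·-2.455) / (8) = 2.243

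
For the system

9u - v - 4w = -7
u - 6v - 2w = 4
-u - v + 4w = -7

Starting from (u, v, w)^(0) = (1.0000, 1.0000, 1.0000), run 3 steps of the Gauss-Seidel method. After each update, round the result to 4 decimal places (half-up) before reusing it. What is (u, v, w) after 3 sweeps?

(-1.8190, -0.2123, -2.2578)

Iteration 1:
  u = (-7 - (-1)·1.0000 - (-4)·1.0000) / (9) = -0.2222
  v = (4 - (1)·-0.2222 - (-2)·1.0000) / (-6) = -1.0370
  w = (-7 - (-1)·-0.2222 - (-1)·-1.0370) / (4) = -2.0648
Iteration 2:
  u = (-7 - (-1)·-1.0370 - (-4)·-2.0648) / (9) = -1.8107
  v = (4 - (1)·-1.8107 - (-2)·-2.0648) / (-6) = -0.2802
  w = (-7 - (-1)·-1.8107 - (-1)·-0.2802) / (4) = -2.2727
Iteration 3:
  u = (-7 - (-1)·-0.2802 - (-4)·-2.2727) / (9) = -1.8190
  v = (4 - (1)·-1.8190 - (-2)·-2.2727) / (-6) = -0.2123
  w = (-7 - (-1)·-1.8190 - (-1)·-0.2123) / (4) = -2.2578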